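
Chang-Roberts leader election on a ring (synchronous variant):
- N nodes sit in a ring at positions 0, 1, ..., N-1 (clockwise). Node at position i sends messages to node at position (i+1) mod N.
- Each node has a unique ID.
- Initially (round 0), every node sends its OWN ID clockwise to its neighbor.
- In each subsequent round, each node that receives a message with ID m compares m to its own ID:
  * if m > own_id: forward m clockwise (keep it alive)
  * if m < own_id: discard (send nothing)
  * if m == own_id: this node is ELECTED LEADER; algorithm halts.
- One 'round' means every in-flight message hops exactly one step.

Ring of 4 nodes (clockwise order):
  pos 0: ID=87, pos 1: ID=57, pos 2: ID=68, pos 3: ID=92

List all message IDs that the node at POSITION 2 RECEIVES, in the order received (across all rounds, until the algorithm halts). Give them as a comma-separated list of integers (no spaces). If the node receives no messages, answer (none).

Answer: 57,87,92

Derivation:
Round 1: pos1(id57) recv 87: fwd; pos2(id68) recv 57: drop; pos3(id92) recv 68: drop; pos0(id87) recv 92: fwd
Round 2: pos2(id68) recv 87: fwd; pos1(id57) recv 92: fwd
Round 3: pos3(id92) recv 87: drop; pos2(id68) recv 92: fwd
Round 4: pos3(id92) recv 92: ELECTED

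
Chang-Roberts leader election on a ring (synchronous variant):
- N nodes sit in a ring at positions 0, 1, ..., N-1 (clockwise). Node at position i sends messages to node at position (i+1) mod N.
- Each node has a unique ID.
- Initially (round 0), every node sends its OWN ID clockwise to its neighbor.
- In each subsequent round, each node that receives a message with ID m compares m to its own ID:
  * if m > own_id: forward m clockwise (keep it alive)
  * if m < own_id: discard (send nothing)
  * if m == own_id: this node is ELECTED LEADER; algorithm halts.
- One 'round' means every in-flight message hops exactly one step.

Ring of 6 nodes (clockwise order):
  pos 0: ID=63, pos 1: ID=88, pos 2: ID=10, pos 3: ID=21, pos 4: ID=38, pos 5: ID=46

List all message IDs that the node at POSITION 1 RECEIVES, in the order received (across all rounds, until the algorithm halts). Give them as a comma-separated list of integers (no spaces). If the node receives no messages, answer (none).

Answer: 63,88

Derivation:
Round 1: pos1(id88) recv 63: drop; pos2(id10) recv 88: fwd; pos3(id21) recv 10: drop; pos4(id38) recv 21: drop; pos5(id46) recv 38: drop; pos0(id63) recv 46: drop
Round 2: pos3(id21) recv 88: fwd
Round 3: pos4(id38) recv 88: fwd
Round 4: pos5(id46) recv 88: fwd
Round 5: pos0(id63) recv 88: fwd
Round 6: pos1(id88) recv 88: ELECTED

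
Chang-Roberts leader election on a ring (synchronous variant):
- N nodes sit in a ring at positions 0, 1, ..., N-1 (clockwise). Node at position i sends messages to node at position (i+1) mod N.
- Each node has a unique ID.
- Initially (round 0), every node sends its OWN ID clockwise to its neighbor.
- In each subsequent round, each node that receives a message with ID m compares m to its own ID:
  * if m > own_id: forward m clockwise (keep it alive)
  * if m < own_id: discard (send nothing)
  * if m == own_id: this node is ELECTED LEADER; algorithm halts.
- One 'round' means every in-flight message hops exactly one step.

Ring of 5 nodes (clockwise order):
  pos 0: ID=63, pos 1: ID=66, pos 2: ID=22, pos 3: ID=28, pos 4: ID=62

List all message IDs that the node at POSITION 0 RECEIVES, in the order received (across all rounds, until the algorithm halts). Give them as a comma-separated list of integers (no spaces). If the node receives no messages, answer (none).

Answer: 62,66

Derivation:
Round 1: pos1(id66) recv 63: drop; pos2(id22) recv 66: fwd; pos3(id28) recv 22: drop; pos4(id62) recv 28: drop; pos0(id63) recv 62: drop
Round 2: pos3(id28) recv 66: fwd
Round 3: pos4(id62) recv 66: fwd
Round 4: pos0(id63) recv 66: fwd
Round 5: pos1(id66) recv 66: ELECTED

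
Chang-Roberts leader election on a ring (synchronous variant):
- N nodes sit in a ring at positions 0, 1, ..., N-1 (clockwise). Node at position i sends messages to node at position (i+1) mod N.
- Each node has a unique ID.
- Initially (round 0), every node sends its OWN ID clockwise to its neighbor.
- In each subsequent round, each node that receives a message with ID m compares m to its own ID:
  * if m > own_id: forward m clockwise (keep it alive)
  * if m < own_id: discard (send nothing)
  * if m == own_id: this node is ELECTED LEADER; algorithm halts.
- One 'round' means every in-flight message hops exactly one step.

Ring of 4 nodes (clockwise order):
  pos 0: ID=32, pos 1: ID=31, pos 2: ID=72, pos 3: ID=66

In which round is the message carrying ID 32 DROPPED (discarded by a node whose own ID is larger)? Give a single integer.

Answer: 2

Derivation:
Round 1: pos1(id31) recv 32: fwd; pos2(id72) recv 31: drop; pos3(id66) recv 72: fwd; pos0(id32) recv 66: fwd
Round 2: pos2(id72) recv 32: drop; pos0(id32) recv 72: fwd; pos1(id31) recv 66: fwd
Round 3: pos1(id31) recv 72: fwd; pos2(id72) recv 66: drop
Round 4: pos2(id72) recv 72: ELECTED
Message ID 32 originates at pos 0; dropped at pos 2 in round 2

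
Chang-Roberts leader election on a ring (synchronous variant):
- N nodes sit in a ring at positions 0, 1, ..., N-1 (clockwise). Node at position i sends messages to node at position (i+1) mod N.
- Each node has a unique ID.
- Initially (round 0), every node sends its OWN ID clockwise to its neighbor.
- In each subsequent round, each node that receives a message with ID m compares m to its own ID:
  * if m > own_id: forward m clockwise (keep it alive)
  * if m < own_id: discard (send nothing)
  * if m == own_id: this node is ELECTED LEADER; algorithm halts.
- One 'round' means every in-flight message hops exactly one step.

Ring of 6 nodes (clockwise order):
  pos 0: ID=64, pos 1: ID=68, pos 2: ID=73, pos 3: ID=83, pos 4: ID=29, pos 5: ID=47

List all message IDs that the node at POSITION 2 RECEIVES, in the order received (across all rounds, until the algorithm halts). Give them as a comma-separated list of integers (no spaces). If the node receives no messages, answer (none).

Answer: 68,83

Derivation:
Round 1: pos1(id68) recv 64: drop; pos2(id73) recv 68: drop; pos3(id83) recv 73: drop; pos4(id29) recv 83: fwd; pos5(id47) recv 29: drop; pos0(id64) recv 47: drop
Round 2: pos5(id47) recv 83: fwd
Round 3: pos0(id64) recv 83: fwd
Round 4: pos1(id68) recv 83: fwd
Round 5: pos2(id73) recv 83: fwd
Round 6: pos3(id83) recv 83: ELECTED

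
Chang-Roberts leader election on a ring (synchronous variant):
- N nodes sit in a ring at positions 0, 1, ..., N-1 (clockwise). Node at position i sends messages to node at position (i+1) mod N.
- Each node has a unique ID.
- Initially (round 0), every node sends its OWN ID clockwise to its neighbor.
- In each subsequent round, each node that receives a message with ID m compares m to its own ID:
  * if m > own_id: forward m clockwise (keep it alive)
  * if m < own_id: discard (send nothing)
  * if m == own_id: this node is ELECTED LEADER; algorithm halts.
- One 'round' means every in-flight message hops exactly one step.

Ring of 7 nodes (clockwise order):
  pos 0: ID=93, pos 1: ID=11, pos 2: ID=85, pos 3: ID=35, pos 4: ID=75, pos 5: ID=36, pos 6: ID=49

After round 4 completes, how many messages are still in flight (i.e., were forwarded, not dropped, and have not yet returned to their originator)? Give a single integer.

Round 1: pos1(id11) recv 93: fwd; pos2(id85) recv 11: drop; pos3(id35) recv 85: fwd; pos4(id75) recv 35: drop; pos5(id36) recv 75: fwd; pos6(id49) recv 36: drop; pos0(id93) recv 49: drop
Round 2: pos2(id85) recv 93: fwd; pos4(id75) recv 85: fwd; pos6(id49) recv 75: fwd
Round 3: pos3(id35) recv 93: fwd; pos5(id36) recv 85: fwd; pos0(id93) recv 75: drop
Round 4: pos4(id75) recv 93: fwd; pos6(id49) recv 85: fwd
After round 4: 2 messages still in flight

Answer: 2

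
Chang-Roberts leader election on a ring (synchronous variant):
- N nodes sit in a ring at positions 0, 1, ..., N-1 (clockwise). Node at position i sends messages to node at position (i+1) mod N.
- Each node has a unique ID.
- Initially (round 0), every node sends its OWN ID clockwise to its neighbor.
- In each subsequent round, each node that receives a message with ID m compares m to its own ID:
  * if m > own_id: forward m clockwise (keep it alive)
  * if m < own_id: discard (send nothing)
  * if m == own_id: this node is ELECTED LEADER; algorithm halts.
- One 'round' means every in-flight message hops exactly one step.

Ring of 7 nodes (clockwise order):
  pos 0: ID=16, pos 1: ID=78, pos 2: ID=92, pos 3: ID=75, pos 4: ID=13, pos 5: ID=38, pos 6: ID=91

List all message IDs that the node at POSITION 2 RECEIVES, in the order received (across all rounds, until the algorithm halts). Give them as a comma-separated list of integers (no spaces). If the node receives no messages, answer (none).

Answer: 78,91,92

Derivation:
Round 1: pos1(id78) recv 16: drop; pos2(id92) recv 78: drop; pos3(id75) recv 92: fwd; pos4(id13) recv 75: fwd; pos5(id38) recv 13: drop; pos6(id91) recv 38: drop; pos0(id16) recv 91: fwd
Round 2: pos4(id13) recv 92: fwd; pos5(id38) recv 75: fwd; pos1(id78) recv 91: fwd
Round 3: pos5(id38) recv 92: fwd; pos6(id91) recv 75: drop; pos2(id92) recv 91: drop
Round 4: pos6(id91) recv 92: fwd
Round 5: pos0(id16) recv 92: fwd
Round 6: pos1(id78) recv 92: fwd
Round 7: pos2(id92) recv 92: ELECTED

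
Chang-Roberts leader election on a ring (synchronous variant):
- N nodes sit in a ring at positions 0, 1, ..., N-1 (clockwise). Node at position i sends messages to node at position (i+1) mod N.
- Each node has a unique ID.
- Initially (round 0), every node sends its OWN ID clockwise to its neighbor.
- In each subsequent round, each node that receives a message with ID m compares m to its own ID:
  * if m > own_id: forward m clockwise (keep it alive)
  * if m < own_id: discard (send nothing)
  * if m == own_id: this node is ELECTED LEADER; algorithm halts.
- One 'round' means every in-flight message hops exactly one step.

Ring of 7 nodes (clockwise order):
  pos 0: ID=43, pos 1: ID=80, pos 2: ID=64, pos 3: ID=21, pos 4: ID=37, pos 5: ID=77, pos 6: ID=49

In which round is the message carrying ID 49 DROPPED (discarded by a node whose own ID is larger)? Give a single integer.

Answer: 2

Derivation:
Round 1: pos1(id80) recv 43: drop; pos2(id64) recv 80: fwd; pos3(id21) recv 64: fwd; pos4(id37) recv 21: drop; pos5(id77) recv 37: drop; pos6(id49) recv 77: fwd; pos0(id43) recv 49: fwd
Round 2: pos3(id21) recv 80: fwd; pos4(id37) recv 64: fwd; pos0(id43) recv 77: fwd; pos1(id80) recv 49: drop
Round 3: pos4(id37) recv 80: fwd; pos5(id77) recv 64: drop; pos1(id80) recv 77: drop
Round 4: pos5(id77) recv 80: fwd
Round 5: pos6(id49) recv 80: fwd
Round 6: pos0(id43) recv 80: fwd
Round 7: pos1(id80) recv 80: ELECTED
Message ID 49 originates at pos 6; dropped at pos 1 in round 2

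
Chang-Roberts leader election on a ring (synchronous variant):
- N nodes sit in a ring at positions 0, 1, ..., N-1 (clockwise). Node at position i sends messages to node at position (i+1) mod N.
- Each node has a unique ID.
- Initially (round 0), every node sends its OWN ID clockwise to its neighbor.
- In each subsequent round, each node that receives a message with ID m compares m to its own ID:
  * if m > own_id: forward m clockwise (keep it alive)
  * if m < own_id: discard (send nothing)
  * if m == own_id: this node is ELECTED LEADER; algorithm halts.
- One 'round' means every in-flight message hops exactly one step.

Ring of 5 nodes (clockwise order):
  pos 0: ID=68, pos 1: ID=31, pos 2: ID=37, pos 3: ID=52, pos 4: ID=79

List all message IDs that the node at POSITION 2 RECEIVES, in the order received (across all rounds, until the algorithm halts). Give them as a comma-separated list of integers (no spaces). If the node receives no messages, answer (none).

Answer: 31,68,79

Derivation:
Round 1: pos1(id31) recv 68: fwd; pos2(id37) recv 31: drop; pos3(id52) recv 37: drop; pos4(id79) recv 52: drop; pos0(id68) recv 79: fwd
Round 2: pos2(id37) recv 68: fwd; pos1(id31) recv 79: fwd
Round 3: pos3(id52) recv 68: fwd; pos2(id37) recv 79: fwd
Round 4: pos4(id79) recv 68: drop; pos3(id52) recv 79: fwd
Round 5: pos4(id79) recv 79: ELECTED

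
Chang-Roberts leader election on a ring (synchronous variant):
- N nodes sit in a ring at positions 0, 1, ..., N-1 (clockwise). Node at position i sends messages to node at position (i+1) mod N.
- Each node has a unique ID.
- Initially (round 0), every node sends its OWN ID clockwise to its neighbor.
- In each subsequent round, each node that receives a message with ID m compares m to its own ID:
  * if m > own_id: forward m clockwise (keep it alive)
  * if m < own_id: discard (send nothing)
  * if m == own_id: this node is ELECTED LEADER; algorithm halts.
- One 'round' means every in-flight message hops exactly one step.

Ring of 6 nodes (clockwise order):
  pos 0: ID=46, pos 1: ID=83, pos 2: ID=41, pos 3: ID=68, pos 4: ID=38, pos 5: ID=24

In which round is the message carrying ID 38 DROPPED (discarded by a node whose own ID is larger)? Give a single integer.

Answer: 2

Derivation:
Round 1: pos1(id83) recv 46: drop; pos2(id41) recv 83: fwd; pos3(id68) recv 41: drop; pos4(id38) recv 68: fwd; pos5(id24) recv 38: fwd; pos0(id46) recv 24: drop
Round 2: pos3(id68) recv 83: fwd; pos5(id24) recv 68: fwd; pos0(id46) recv 38: drop
Round 3: pos4(id38) recv 83: fwd; pos0(id46) recv 68: fwd
Round 4: pos5(id24) recv 83: fwd; pos1(id83) recv 68: drop
Round 5: pos0(id46) recv 83: fwd
Round 6: pos1(id83) recv 83: ELECTED
Message ID 38 originates at pos 4; dropped at pos 0 in round 2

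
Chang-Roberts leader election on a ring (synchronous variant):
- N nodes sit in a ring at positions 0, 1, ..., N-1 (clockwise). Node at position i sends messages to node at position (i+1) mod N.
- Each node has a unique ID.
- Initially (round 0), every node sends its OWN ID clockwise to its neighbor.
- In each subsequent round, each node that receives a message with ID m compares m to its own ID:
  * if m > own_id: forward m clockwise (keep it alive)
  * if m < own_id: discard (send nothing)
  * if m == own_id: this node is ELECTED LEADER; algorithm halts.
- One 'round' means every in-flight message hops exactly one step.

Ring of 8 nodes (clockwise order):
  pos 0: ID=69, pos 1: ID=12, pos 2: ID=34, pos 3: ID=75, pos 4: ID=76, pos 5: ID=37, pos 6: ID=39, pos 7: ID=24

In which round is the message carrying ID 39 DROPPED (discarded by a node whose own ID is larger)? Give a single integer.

Round 1: pos1(id12) recv 69: fwd; pos2(id34) recv 12: drop; pos3(id75) recv 34: drop; pos4(id76) recv 75: drop; pos5(id37) recv 76: fwd; pos6(id39) recv 37: drop; pos7(id24) recv 39: fwd; pos0(id69) recv 24: drop
Round 2: pos2(id34) recv 69: fwd; pos6(id39) recv 76: fwd; pos0(id69) recv 39: drop
Round 3: pos3(id75) recv 69: drop; pos7(id24) recv 76: fwd
Round 4: pos0(id69) recv 76: fwd
Round 5: pos1(id12) recv 76: fwd
Round 6: pos2(id34) recv 76: fwd
Round 7: pos3(id75) recv 76: fwd
Round 8: pos4(id76) recv 76: ELECTED
Message ID 39 originates at pos 6; dropped at pos 0 in round 2

Answer: 2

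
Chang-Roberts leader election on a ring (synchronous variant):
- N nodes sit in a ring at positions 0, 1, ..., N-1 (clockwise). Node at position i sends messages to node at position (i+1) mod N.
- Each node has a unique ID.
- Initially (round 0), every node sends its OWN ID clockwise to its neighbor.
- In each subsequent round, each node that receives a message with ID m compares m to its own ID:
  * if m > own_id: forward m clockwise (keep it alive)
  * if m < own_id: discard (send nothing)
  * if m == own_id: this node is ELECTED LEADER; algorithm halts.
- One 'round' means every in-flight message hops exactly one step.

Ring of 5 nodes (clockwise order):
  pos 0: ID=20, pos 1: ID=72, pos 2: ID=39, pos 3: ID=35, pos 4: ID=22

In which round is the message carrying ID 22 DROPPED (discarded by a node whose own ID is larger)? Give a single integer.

Round 1: pos1(id72) recv 20: drop; pos2(id39) recv 72: fwd; pos3(id35) recv 39: fwd; pos4(id22) recv 35: fwd; pos0(id20) recv 22: fwd
Round 2: pos3(id35) recv 72: fwd; pos4(id22) recv 39: fwd; pos0(id20) recv 35: fwd; pos1(id72) recv 22: drop
Round 3: pos4(id22) recv 72: fwd; pos0(id20) recv 39: fwd; pos1(id72) recv 35: drop
Round 4: pos0(id20) recv 72: fwd; pos1(id72) recv 39: drop
Round 5: pos1(id72) recv 72: ELECTED
Message ID 22 originates at pos 4; dropped at pos 1 in round 2

Answer: 2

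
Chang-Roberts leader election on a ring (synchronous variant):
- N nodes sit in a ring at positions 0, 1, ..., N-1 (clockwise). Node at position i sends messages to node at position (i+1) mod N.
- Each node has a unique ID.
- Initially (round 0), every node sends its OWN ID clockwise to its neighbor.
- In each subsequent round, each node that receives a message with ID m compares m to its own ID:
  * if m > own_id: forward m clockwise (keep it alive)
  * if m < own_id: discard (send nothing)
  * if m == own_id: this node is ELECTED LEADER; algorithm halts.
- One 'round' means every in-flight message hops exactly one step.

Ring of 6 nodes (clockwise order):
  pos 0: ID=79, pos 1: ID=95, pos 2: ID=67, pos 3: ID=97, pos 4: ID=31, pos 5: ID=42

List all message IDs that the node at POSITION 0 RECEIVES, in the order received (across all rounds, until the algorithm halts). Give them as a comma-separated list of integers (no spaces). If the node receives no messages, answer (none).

Round 1: pos1(id95) recv 79: drop; pos2(id67) recv 95: fwd; pos3(id97) recv 67: drop; pos4(id31) recv 97: fwd; pos5(id42) recv 31: drop; pos0(id79) recv 42: drop
Round 2: pos3(id97) recv 95: drop; pos5(id42) recv 97: fwd
Round 3: pos0(id79) recv 97: fwd
Round 4: pos1(id95) recv 97: fwd
Round 5: pos2(id67) recv 97: fwd
Round 6: pos3(id97) recv 97: ELECTED

Answer: 42,97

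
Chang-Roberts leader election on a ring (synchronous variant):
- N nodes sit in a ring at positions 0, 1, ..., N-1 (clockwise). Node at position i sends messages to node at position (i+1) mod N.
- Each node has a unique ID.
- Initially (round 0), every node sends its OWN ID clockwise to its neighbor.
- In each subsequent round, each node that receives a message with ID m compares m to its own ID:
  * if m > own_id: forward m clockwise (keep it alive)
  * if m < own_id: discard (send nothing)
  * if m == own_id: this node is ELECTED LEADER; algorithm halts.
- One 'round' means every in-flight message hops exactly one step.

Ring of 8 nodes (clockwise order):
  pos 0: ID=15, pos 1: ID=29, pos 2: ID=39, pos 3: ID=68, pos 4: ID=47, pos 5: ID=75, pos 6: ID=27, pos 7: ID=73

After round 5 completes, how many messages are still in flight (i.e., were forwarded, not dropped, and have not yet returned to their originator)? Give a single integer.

Answer: 2

Derivation:
Round 1: pos1(id29) recv 15: drop; pos2(id39) recv 29: drop; pos3(id68) recv 39: drop; pos4(id47) recv 68: fwd; pos5(id75) recv 47: drop; pos6(id27) recv 75: fwd; pos7(id73) recv 27: drop; pos0(id15) recv 73: fwd
Round 2: pos5(id75) recv 68: drop; pos7(id73) recv 75: fwd; pos1(id29) recv 73: fwd
Round 3: pos0(id15) recv 75: fwd; pos2(id39) recv 73: fwd
Round 4: pos1(id29) recv 75: fwd; pos3(id68) recv 73: fwd
Round 5: pos2(id39) recv 75: fwd; pos4(id47) recv 73: fwd
After round 5: 2 messages still in flight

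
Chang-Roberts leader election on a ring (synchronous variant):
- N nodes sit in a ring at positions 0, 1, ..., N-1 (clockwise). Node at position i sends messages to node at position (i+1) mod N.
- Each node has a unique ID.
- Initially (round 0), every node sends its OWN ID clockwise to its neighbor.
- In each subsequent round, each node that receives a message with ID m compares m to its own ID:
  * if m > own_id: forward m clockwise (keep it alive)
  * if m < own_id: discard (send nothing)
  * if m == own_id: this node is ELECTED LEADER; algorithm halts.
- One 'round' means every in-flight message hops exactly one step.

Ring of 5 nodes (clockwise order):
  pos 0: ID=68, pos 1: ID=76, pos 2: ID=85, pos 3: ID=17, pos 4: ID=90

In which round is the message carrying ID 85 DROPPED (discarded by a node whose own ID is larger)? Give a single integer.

Round 1: pos1(id76) recv 68: drop; pos2(id85) recv 76: drop; pos3(id17) recv 85: fwd; pos4(id90) recv 17: drop; pos0(id68) recv 90: fwd
Round 2: pos4(id90) recv 85: drop; pos1(id76) recv 90: fwd
Round 3: pos2(id85) recv 90: fwd
Round 4: pos3(id17) recv 90: fwd
Round 5: pos4(id90) recv 90: ELECTED
Message ID 85 originates at pos 2; dropped at pos 4 in round 2

Answer: 2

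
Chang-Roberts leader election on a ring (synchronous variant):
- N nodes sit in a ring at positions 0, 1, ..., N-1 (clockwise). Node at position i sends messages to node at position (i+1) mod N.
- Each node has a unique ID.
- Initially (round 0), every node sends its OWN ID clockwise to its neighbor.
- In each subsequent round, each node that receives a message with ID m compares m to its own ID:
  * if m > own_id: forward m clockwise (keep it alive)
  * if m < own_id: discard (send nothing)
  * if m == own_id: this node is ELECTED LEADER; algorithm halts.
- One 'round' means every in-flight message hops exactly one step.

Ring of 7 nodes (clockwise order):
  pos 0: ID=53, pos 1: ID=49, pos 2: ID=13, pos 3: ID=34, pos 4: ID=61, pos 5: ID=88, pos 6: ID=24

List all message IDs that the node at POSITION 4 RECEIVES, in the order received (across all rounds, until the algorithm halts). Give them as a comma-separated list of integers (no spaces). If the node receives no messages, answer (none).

Round 1: pos1(id49) recv 53: fwd; pos2(id13) recv 49: fwd; pos3(id34) recv 13: drop; pos4(id61) recv 34: drop; pos5(id88) recv 61: drop; pos6(id24) recv 88: fwd; pos0(id53) recv 24: drop
Round 2: pos2(id13) recv 53: fwd; pos3(id34) recv 49: fwd; pos0(id53) recv 88: fwd
Round 3: pos3(id34) recv 53: fwd; pos4(id61) recv 49: drop; pos1(id49) recv 88: fwd
Round 4: pos4(id61) recv 53: drop; pos2(id13) recv 88: fwd
Round 5: pos3(id34) recv 88: fwd
Round 6: pos4(id61) recv 88: fwd
Round 7: pos5(id88) recv 88: ELECTED

Answer: 34,49,53,88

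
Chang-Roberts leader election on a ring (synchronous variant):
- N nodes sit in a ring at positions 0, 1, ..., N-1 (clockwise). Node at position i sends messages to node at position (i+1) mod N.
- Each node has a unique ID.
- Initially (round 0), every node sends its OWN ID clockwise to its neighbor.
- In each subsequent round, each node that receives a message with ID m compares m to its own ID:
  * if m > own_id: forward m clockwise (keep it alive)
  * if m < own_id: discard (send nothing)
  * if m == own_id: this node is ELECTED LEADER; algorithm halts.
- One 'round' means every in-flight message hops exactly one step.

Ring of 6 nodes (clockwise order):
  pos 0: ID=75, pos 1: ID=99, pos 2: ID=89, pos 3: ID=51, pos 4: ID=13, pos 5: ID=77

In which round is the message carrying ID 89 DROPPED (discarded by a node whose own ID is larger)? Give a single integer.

Round 1: pos1(id99) recv 75: drop; pos2(id89) recv 99: fwd; pos3(id51) recv 89: fwd; pos4(id13) recv 51: fwd; pos5(id77) recv 13: drop; pos0(id75) recv 77: fwd
Round 2: pos3(id51) recv 99: fwd; pos4(id13) recv 89: fwd; pos5(id77) recv 51: drop; pos1(id99) recv 77: drop
Round 3: pos4(id13) recv 99: fwd; pos5(id77) recv 89: fwd
Round 4: pos5(id77) recv 99: fwd; pos0(id75) recv 89: fwd
Round 5: pos0(id75) recv 99: fwd; pos1(id99) recv 89: drop
Round 6: pos1(id99) recv 99: ELECTED
Message ID 89 originates at pos 2; dropped at pos 1 in round 5

Answer: 5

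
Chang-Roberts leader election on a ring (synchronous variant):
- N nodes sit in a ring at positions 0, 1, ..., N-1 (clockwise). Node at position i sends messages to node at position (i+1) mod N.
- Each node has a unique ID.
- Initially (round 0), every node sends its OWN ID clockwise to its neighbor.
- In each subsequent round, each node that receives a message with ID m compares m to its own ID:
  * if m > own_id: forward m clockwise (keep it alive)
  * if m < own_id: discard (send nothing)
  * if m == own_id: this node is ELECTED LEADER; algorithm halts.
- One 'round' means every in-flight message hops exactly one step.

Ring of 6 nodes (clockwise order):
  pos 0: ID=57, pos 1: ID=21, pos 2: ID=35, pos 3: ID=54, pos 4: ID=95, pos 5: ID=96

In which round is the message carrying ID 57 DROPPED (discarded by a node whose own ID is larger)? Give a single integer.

Round 1: pos1(id21) recv 57: fwd; pos2(id35) recv 21: drop; pos3(id54) recv 35: drop; pos4(id95) recv 54: drop; pos5(id96) recv 95: drop; pos0(id57) recv 96: fwd
Round 2: pos2(id35) recv 57: fwd; pos1(id21) recv 96: fwd
Round 3: pos3(id54) recv 57: fwd; pos2(id35) recv 96: fwd
Round 4: pos4(id95) recv 57: drop; pos3(id54) recv 96: fwd
Round 5: pos4(id95) recv 96: fwd
Round 6: pos5(id96) recv 96: ELECTED
Message ID 57 originates at pos 0; dropped at pos 4 in round 4

Answer: 4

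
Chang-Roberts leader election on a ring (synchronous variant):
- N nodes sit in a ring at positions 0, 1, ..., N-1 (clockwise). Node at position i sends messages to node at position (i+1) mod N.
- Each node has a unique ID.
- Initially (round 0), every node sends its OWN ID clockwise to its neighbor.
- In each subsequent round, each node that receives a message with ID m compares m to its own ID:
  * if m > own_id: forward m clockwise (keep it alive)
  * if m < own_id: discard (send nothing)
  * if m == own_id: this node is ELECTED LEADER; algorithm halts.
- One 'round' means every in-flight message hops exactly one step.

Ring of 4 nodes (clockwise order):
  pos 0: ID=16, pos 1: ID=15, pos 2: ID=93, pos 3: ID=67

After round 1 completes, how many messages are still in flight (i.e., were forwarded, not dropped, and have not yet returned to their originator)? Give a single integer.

Answer: 3

Derivation:
Round 1: pos1(id15) recv 16: fwd; pos2(id93) recv 15: drop; pos3(id67) recv 93: fwd; pos0(id16) recv 67: fwd
After round 1: 3 messages still in flight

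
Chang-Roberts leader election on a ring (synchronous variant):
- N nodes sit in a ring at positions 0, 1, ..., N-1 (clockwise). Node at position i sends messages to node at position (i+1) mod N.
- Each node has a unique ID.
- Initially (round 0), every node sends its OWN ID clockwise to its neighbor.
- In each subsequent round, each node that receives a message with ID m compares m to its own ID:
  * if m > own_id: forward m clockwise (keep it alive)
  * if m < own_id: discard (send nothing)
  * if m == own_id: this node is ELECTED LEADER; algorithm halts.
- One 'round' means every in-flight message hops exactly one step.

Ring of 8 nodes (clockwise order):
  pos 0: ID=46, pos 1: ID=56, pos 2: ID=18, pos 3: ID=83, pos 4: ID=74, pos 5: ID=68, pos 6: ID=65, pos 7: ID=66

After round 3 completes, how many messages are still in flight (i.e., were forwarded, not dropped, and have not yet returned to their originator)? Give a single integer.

Answer: 4

Derivation:
Round 1: pos1(id56) recv 46: drop; pos2(id18) recv 56: fwd; pos3(id83) recv 18: drop; pos4(id74) recv 83: fwd; pos5(id68) recv 74: fwd; pos6(id65) recv 68: fwd; pos7(id66) recv 65: drop; pos0(id46) recv 66: fwd
Round 2: pos3(id83) recv 56: drop; pos5(id68) recv 83: fwd; pos6(id65) recv 74: fwd; pos7(id66) recv 68: fwd; pos1(id56) recv 66: fwd
Round 3: pos6(id65) recv 83: fwd; pos7(id66) recv 74: fwd; pos0(id46) recv 68: fwd; pos2(id18) recv 66: fwd
After round 3: 4 messages still in flight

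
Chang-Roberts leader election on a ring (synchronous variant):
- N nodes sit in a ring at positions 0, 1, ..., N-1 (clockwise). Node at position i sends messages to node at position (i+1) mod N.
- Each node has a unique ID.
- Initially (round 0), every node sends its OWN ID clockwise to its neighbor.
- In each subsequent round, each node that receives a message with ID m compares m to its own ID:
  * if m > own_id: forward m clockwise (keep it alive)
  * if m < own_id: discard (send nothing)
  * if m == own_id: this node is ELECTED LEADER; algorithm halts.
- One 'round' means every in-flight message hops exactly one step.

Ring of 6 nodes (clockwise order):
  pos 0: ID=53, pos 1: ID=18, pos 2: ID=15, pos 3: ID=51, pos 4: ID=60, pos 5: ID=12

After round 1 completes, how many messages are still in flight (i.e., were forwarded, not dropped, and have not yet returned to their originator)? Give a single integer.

Round 1: pos1(id18) recv 53: fwd; pos2(id15) recv 18: fwd; pos3(id51) recv 15: drop; pos4(id60) recv 51: drop; pos5(id12) recv 60: fwd; pos0(id53) recv 12: drop
After round 1: 3 messages still in flight

Answer: 3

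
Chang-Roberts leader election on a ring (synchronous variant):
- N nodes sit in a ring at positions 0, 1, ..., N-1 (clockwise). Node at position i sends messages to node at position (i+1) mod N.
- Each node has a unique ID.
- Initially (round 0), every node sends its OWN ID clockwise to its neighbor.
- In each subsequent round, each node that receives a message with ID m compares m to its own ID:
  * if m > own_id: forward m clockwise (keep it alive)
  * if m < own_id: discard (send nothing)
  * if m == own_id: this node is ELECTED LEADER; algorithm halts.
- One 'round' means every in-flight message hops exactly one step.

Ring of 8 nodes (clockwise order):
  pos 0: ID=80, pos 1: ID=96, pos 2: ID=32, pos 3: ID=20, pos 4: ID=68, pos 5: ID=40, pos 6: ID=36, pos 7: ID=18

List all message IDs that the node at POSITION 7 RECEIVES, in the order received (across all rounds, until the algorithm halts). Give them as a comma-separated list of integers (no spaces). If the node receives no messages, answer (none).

Answer: 36,40,68,96

Derivation:
Round 1: pos1(id96) recv 80: drop; pos2(id32) recv 96: fwd; pos3(id20) recv 32: fwd; pos4(id68) recv 20: drop; pos5(id40) recv 68: fwd; pos6(id36) recv 40: fwd; pos7(id18) recv 36: fwd; pos0(id80) recv 18: drop
Round 2: pos3(id20) recv 96: fwd; pos4(id68) recv 32: drop; pos6(id36) recv 68: fwd; pos7(id18) recv 40: fwd; pos0(id80) recv 36: drop
Round 3: pos4(id68) recv 96: fwd; pos7(id18) recv 68: fwd; pos0(id80) recv 40: drop
Round 4: pos5(id40) recv 96: fwd; pos0(id80) recv 68: drop
Round 5: pos6(id36) recv 96: fwd
Round 6: pos7(id18) recv 96: fwd
Round 7: pos0(id80) recv 96: fwd
Round 8: pos1(id96) recv 96: ELECTED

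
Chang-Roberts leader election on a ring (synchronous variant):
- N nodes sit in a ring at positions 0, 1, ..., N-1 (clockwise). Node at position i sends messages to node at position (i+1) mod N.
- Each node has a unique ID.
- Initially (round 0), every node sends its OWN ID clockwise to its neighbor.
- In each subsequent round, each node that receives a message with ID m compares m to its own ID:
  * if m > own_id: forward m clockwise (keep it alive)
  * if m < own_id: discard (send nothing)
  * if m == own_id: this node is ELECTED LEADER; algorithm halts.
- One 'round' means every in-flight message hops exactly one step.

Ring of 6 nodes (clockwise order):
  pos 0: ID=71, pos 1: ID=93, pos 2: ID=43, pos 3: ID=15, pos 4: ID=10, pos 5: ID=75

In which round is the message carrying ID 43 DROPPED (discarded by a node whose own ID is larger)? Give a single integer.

Answer: 3

Derivation:
Round 1: pos1(id93) recv 71: drop; pos2(id43) recv 93: fwd; pos3(id15) recv 43: fwd; pos4(id10) recv 15: fwd; pos5(id75) recv 10: drop; pos0(id71) recv 75: fwd
Round 2: pos3(id15) recv 93: fwd; pos4(id10) recv 43: fwd; pos5(id75) recv 15: drop; pos1(id93) recv 75: drop
Round 3: pos4(id10) recv 93: fwd; pos5(id75) recv 43: drop
Round 4: pos5(id75) recv 93: fwd
Round 5: pos0(id71) recv 93: fwd
Round 6: pos1(id93) recv 93: ELECTED
Message ID 43 originates at pos 2; dropped at pos 5 in round 3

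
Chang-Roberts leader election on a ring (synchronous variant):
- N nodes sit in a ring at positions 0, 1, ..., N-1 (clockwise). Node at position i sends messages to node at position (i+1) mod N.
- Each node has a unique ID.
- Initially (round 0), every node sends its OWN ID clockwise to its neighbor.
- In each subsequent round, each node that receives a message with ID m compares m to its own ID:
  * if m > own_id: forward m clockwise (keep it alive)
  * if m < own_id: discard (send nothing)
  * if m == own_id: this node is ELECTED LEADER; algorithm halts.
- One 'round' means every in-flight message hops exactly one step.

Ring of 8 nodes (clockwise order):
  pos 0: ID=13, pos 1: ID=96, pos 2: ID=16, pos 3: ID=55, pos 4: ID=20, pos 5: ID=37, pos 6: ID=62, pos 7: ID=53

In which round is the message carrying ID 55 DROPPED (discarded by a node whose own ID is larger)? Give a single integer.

Answer: 3

Derivation:
Round 1: pos1(id96) recv 13: drop; pos2(id16) recv 96: fwd; pos3(id55) recv 16: drop; pos4(id20) recv 55: fwd; pos5(id37) recv 20: drop; pos6(id62) recv 37: drop; pos7(id53) recv 62: fwd; pos0(id13) recv 53: fwd
Round 2: pos3(id55) recv 96: fwd; pos5(id37) recv 55: fwd; pos0(id13) recv 62: fwd; pos1(id96) recv 53: drop
Round 3: pos4(id20) recv 96: fwd; pos6(id62) recv 55: drop; pos1(id96) recv 62: drop
Round 4: pos5(id37) recv 96: fwd
Round 5: pos6(id62) recv 96: fwd
Round 6: pos7(id53) recv 96: fwd
Round 7: pos0(id13) recv 96: fwd
Round 8: pos1(id96) recv 96: ELECTED
Message ID 55 originates at pos 3; dropped at pos 6 in round 3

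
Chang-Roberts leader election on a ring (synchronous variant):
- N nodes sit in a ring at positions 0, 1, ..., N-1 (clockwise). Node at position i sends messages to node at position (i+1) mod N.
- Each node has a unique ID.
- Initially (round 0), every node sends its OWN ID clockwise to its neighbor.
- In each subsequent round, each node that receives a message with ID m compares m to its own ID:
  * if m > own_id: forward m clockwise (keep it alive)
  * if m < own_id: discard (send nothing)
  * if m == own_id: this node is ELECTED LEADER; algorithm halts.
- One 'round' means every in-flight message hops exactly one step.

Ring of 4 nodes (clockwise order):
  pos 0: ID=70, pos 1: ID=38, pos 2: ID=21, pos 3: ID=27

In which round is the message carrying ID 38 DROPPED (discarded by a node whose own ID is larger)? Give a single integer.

Answer: 3

Derivation:
Round 1: pos1(id38) recv 70: fwd; pos2(id21) recv 38: fwd; pos3(id27) recv 21: drop; pos0(id70) recv 27: drop
Round 2: pos2(id21) recv 70: fwd; pos3(id27) recv 38: fwd
Round 3: pos3(id27) recv 70: fwd; pos0(id70) recv 38: drop
Round 4: pos0(id70) recv 70: ELECTED
Message ID 38 originates at pos 1; dropped at pos 0 in round 3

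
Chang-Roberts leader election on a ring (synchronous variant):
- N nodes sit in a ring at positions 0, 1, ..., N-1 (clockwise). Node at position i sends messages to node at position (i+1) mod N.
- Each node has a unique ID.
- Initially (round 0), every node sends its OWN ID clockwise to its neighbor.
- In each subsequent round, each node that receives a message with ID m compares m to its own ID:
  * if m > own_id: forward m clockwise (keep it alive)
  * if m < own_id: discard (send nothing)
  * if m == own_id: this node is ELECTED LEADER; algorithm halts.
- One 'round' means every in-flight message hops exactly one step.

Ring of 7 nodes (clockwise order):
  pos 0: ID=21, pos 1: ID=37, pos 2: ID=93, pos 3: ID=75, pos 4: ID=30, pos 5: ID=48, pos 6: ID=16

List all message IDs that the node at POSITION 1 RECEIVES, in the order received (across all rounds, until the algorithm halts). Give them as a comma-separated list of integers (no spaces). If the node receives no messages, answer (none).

Answer: 21,48,75,93

Derivation:
Round 1: pos1(id37) recv 21: drop; pos2(id93) recv 37: drop; pos3(id75) recv 93: fwd; pos4(id30) recv 75: fwd; pos5(id48) recv 30: drop; pos6(id16) recv 48: fwd; pos0(id21) recv 16: drop
Round 2: pos4(id30) recv 93: fwd; pos5(id48) recv 75: fwd; pos0(id21) recv 48: fwd
Round 3: pos5(id48) recv 93: fwd; pos6(id16) recv 75: fwd; pos1(id37) recv 48: fwd
Round 4: pos6(id16) recv 93: fwd; pos0(id21) recv 75: fwd; pos2(id93) recv 48: drop
Round 5: pos0(id21) recv 93: fwd; pos1(id37) recv 75: fwd
Round 6: pos1(id37) recv 93: fwd; pos2(id93) recv 75: drop
Round 7: pos2(id93) recv 93: ELECTED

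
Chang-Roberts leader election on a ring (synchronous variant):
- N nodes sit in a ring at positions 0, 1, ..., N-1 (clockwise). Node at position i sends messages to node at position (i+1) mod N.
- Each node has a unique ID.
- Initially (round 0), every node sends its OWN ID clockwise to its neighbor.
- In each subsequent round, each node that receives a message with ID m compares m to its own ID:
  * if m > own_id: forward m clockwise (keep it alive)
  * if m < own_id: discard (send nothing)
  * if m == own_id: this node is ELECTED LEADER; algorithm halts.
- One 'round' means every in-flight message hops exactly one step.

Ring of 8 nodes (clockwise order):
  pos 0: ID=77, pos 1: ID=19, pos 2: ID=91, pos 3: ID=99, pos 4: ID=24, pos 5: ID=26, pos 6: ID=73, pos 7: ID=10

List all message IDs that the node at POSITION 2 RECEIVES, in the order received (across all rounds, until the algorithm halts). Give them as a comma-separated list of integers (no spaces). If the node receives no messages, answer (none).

Round 1: pos1(id19) recv 77: fwd; pos2(id91) recv 19: drop; pos3(id99) recv 91: drop; pos4(id24) recv 99: fwd; pos5(id26) recv 24: drop; pos6(id73) recv 26: drop; pos7(id10) recv 73: fwd; pos0(id77) recv 10: drop
Round 2: pos2(id91) recv 77: drop; pos5(id26) recv 99: fwd; pos0(id77) recv 73: drop
Round 3: pos6(id73) recv 99: fwd
Round 4: pos7(id10) recv 99: fwd
Round 5: pos0(id77) recv 99: fwd
Round 6: pos1(id19) recv 99: fwd
Round 7: pos2(id91) recv 99: fwd
Round 8: pos3(id99) recv 99: ELECTED

Answer: 19,77,99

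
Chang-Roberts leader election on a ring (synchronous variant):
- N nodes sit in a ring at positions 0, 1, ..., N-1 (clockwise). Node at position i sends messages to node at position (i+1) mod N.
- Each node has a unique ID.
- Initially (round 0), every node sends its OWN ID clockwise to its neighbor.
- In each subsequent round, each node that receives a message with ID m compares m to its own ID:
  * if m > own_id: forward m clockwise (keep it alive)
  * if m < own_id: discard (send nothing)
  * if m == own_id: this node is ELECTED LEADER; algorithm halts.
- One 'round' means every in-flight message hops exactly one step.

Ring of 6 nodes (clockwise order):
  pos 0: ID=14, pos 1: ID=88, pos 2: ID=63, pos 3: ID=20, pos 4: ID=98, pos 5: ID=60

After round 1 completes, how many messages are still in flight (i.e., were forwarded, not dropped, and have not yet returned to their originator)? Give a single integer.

Round 1: pos1(id88) recv 14: drop; pos2(id63) recv 88: fwd; pos3(id20) recv 63: fwd; pos4(id98) recv 20: drop; pos5(id60) recv 98: fwd; pos0(id14) recv 60: fwd
After round 1: 4 messages still in flight

Answer: 4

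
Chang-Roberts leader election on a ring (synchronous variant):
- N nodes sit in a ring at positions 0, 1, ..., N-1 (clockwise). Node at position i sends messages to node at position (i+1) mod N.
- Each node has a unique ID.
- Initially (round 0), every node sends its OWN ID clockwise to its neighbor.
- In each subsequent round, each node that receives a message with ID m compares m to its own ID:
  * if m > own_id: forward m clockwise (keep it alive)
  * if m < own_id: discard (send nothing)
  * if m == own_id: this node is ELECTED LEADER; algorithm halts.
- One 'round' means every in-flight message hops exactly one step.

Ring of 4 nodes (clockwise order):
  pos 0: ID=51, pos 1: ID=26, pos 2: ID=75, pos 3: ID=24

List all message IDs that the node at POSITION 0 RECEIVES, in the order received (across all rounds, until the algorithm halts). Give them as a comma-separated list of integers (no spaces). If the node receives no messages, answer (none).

Answer: 24,75

Derivation:
Round 1: pos1(id26) recv 51: fwd; pos2(id75) recv 26: drop; pos3(id24) recv 75: fwd; pos0(id51) recv 24: drop
Round 2: pos2(id75) recv 51: drop; pos0(id51) recv 75: fwd
Round 3: pos1(id26) recv 75: fwd
Round 4: pos2(id75) recv 75: ELECTED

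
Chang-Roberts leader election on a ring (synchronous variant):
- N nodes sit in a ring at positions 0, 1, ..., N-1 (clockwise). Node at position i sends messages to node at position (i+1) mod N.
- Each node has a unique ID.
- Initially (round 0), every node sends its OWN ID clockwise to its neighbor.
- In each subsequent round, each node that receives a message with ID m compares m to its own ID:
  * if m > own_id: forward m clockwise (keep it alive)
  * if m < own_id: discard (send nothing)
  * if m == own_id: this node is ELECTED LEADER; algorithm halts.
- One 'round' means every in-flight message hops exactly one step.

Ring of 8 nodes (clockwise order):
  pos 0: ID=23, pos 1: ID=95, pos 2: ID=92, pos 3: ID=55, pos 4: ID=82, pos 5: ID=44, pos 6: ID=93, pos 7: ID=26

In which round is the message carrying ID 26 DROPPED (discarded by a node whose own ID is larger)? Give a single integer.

Round 1: pos1(id95) recv 23: drop; pos2(id92) recv 95: fwd; pos3(id55) recv 92: fwd; pos4(id82) recv 55: drop; pos5(id44) recv 82: fwd; pos6(id93) recv 44: drop; pos7(id26) recv 93: fwd; pos0(id23) recv 26: fwd
Round 2: pos3(id55) recv 95: fwd; pos4(id82) recv 92: fwd; pos6(id93) recv 82: drop; pos0(id23) recv 93: fwd; pos1(id95) recv 26: drop
Round 3: pos4(id82) recv 95: fwd; pos5(id44) recv 92: fwd; pos1(id95) recv 93: drop
Round 4: pos5(id44) recv 95: fwd; pos6(id93) recv 92: drop
Round 5: pos6(id93) recv 95: fwd
Round 6: pos7(id26) recv 95: fwd
Round 7: pos0(id23) recv 95: fwd
Round 8: pos1(id95) recv 95: ELECTED
Message ID 26 originates at pos 7; dropped at pos 1 in round 2

Answer: 2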